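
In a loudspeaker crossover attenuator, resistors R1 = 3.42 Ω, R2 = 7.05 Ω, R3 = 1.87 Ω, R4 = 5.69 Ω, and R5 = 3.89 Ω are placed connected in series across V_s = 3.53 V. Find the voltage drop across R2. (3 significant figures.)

ΣR = 3.42 + 7.05 + 1.87 + 5.69 + 3.89 = 21.92 Ω.
V = V_s · R/ΣR = 3.53 × 0.3216 = 1.135 V.

V ≈ 1.14 V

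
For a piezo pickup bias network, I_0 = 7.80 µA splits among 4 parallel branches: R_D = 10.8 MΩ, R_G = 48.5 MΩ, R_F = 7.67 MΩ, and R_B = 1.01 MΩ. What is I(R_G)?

I ≈ 0.130 µA

ΣG = 1/10.8 + 1/48.5 + 1/7.67 + 1/1.01 = 1.234.
Current divider: I(R_G) = I_0 · G_k/ΣG = 7.80 × (0.02062/1.234) = 7.80 × 0.01671 = 0.1304 µA.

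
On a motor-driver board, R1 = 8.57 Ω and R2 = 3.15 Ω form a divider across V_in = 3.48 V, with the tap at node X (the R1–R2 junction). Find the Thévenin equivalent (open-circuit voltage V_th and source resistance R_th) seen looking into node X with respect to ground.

V_th is the unloaded tap voltage: V_in · R2/(R1+R2) = 3.48 × 0.2688 = 0.9353 V.
With V_in suppressed (replaced by a short), R_th = R1 ‖ R2 = (8.570 × 3.15)/(8.570 + 3.15) = 2.303 Ω.

V_th ≈ 0.935 V, R_th ≈ 2.30 Ω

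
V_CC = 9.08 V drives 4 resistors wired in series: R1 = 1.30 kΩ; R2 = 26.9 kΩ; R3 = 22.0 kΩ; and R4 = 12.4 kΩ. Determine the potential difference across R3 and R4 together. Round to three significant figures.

V ≈ 4.99 V

Total series resistance ΣR = 1.30 + 26.9 + 22.0 + 12.4 = 62.60 kΩ.
R_{R3..R4} = 22.0 + 12.4 = 34.40 kΩ.
Voltage divider: V = V_CC · (34.40 / 62.60) = 9.08 × 0.5495 = 4.990 V.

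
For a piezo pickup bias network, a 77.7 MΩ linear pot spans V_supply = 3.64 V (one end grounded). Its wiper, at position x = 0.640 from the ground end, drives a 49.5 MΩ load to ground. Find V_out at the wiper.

V_out ≈ 1.71 V

Split the track: R_lower = x·R_p = 49.73 MΩ, R_upper = (1−x)·R_p = 27.97 MΩ.
R_L loads the lower segment: effective lower R = 24.81 MΩ.
V_out = 3.64 × 24.81/(27.97 + 24.81) = 1.711 V.
(Unloaded: V_out = x·V_supply = 2.33 V.)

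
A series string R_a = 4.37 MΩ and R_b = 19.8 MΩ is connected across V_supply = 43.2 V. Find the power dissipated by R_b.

ΣR = 24.17 MΩ → I = 43.2/24.17 = 1.787 µA.
P(R_b) = I²·R_b = (1.787)² × 19.8 = 63.25 µW.

P ≈ 63.3 µW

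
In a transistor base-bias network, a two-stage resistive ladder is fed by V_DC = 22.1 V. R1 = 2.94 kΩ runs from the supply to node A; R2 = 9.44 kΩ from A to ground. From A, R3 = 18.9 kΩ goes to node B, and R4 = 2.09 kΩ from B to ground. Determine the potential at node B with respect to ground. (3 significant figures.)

Looking into the second stage from A: R3 + R4 = 20.99 kΩ appears in parallel with R2.
R2 ‖ (R3+R4) = 6.512 kΩ.
V_A = 22.1 × 6.512/(2.94 + 6.512) = 15.23 V.
Then the unloaded second divider: V_B = V_A × R4/(R3+R4) = 15.23 × 0.09957 = 1.516 V.

V_B ≈ 1.52 V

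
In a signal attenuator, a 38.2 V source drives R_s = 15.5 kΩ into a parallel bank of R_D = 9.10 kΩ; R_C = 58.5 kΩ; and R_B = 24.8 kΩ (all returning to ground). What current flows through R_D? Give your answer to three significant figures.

I ≈ 1.17 mA

Combine the parallel branches: R_p = (1/9.10 + 1/58.5 + 1/24.8)⁻¹ = 5.977 kΩ.
Node voltage V_A = V_supply · R_p/(R_s + R_p) = 38.2 × 0.2783 = 10.63 V.
I(R_D) = V_A / R_D = 10.63/9.10 = 1.168 mA.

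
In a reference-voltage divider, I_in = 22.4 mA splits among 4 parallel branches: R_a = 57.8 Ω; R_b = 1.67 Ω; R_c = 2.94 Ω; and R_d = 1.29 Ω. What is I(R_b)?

Conductances: ΣG = 1/57.8 + 1/1.67 + 1/2.94 + 1/1.29 = 1.731 (1/Ω).
By the current-divider rule, I = I_in · G_k/ΣG = 22.4 × 0.3458 = 7.747 mA.

I ≈ 7.75 mA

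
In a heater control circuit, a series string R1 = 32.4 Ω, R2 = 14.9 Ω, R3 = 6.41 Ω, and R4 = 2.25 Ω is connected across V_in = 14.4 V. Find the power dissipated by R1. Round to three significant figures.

ΣR = 55.96 Ω → I = 14.4/55.96 = 0.2573 A.
P = I²R = 0.06622 × 32.4 = 2.145 W.

P ≈ 2.15 W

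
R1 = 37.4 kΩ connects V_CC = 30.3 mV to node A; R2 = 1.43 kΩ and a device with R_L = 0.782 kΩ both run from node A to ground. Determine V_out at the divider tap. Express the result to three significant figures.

R2 ‖ R_L = (1.43 × 0.782)/(1.43 + 0.782) = 0.5055 kΩ.
Now apply the divider: V_out = 30.3 × 0.01334 = 0.4041 mV.
(Unloaded it would be 1.12 mV; the load pulls it down.)

V_out ≈ 0.404 mV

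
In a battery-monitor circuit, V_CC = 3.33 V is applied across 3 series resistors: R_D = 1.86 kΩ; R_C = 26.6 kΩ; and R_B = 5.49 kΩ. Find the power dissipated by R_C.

P ≈ 0.256 mW

Series current I = V_CC/ΣR = 3.33/33.95 = 0.09809 mA.
V(R_C) = I·R = 2.609 V; P = V·I = 2.609 × 0.09809 = 0.2559 mW.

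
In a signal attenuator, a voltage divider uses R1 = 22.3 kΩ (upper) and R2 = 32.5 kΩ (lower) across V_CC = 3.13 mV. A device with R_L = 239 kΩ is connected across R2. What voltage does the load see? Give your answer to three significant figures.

R2 ‖ R_L = (32.5 × 239)/(32.5 + 239) = 28.61 kΩ.
Then V_out = V_CC · R2'/(R1 + R2') = 3.13 × 28.61/50.91 = 1.759 mV.

V_out ≈ 1.76 mV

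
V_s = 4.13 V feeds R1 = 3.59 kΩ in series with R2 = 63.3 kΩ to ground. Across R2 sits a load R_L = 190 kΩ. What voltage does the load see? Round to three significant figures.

The load sits in parallel with R2, giving an effective lower resistance R2' = R2·R_L/(R2+R_L) = 47.48 kΩ.
Now apply the divider: V_out = 4.13 × 0.9297 = 3.840 V.
(Unloaded it would be 3.91 V; the load pulls it down.)

V_out ≈ 3.84 V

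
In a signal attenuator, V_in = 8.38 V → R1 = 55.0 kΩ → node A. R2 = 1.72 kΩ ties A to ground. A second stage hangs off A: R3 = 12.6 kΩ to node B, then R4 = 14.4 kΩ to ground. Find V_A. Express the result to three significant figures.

V_A ≈ 0.239 V

Looking into the second stage from A: R3 + R4 = 27.00 kΩ appears in parallel with R2.
Effective lower resistance at A: R2 ‖ 27.00 = 1.617 kΩ.
V_A = 8.38 × 1.617/(55.0 + 1.617) = 0.2393 V.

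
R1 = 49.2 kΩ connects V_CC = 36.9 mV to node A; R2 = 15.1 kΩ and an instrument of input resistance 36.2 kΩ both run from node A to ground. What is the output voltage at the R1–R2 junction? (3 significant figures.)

V_out ≈ 6.57 mV

First combine the lower leg with the load: R2 ‖ R_L = 10.66 kΩ.
Voltage divider with the loaded lower leg: V_out = 36.9 × 10.66/(49.2 + 10.66) = 36.9 × 0.1780 = 6.569 mV.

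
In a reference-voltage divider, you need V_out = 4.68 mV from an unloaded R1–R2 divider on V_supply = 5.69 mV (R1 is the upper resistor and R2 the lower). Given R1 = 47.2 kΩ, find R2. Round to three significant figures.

R2 ≈ 219 kΩ

Required fraction k = V_out/V_supply = 0.8225.
R2 = R1 · 0.8225/(1 − 0.8225) = 218.7 kΩ.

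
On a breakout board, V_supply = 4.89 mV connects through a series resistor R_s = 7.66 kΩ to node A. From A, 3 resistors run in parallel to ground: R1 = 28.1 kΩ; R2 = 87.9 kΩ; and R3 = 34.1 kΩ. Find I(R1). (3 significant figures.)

Equivalent of the parallel group: R_p = 13.11 kΩ.
Node voltage V_A = V_supply · R_p/(R_s + R_p) = 4.89 × 0.6312 = 3.086 mV.
Branch current I = V_A/R1 = 3.086/28.1 = 0.1098 µA.

I ≈ 0.110 µA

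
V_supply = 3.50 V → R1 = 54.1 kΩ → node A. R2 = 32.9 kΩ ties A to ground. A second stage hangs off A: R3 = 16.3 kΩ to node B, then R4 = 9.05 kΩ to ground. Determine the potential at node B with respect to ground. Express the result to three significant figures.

V_B ≈ 0.261 V

The second stage (R3 + R4 = 25.35 kΩ) loads node A in parallel with R2.
Effective lower resistance at A: R2 ‖ 25.35 = 14.32 kΩ.
First divider: V_A = V_supply · 14.32/(54.1 + 14.32) = 0.7324 V.
Stage 2 is unloaded, so V_B = V_A · R4/(R3+R4) = 0.7324 × 9.05/25.35 = 0.2615 V.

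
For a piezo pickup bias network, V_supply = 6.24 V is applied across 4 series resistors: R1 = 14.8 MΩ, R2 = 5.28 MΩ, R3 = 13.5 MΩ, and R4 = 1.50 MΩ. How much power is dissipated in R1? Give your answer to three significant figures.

P ≈ 0.468 µW

Series current I = V_supply/ΣR = 6.24/35.08 = 0.1779 µA.
P(R1) = I²·R1 = (0.1779)² × 14.8 = 0.4683 µW.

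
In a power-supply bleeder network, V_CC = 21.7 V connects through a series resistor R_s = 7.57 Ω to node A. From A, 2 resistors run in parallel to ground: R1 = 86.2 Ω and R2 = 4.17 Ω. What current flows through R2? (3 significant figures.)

I ≈ 1.79 A

Combine the parallel branches: R_p = (1/86.2 + 1/4.17)⁻¹ = 3.978 Ω.
Node voltage V_A = V_CC · R_p/(R_s + R_p) = 21.7 × 0.3445 = 7.475 V.
Branch current I = V_A/R2 = 7.475/4.17 = 1.792 A.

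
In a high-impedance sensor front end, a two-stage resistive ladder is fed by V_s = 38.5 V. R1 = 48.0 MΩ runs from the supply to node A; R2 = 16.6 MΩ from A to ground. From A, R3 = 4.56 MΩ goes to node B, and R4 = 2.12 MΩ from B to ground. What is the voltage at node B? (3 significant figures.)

V_B ≈ 1.10 V

Looking into the second stage from A: R3 + R4 = 6.680 MΩ appears in parallel with R2.
Effective lower resistance at A: R2 ‖ 6.680 = 4.763 MΩ.
V_A = 38.5 × 4.763/(48.0 + 4.763) = 3.476 V.
Then the unloaded second divider: V_B = V_A × R4/(R3+R4) = 3.476 × 0.3174 = 1.103 V.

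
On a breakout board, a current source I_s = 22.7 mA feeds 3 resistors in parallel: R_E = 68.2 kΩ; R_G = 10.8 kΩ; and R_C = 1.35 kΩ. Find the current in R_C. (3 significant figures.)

ΣG = 1/68.2 + 1/10.8 + 1/1.35 = 0.8480.
Current divider: I(R_C) = I_s · G_k/ΣG = 22.7 × (0.7407/0.8480) = 22.7 × 0.8735 = 19.83 mA.

I ≈ 19.8 mA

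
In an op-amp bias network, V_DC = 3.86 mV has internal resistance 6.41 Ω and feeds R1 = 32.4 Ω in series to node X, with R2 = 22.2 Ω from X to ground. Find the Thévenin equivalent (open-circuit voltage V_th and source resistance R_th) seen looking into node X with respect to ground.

R1' = 6.41 + 32.4 = 38.81 Ω (source resistance + R1).
Open-circuit (no load on X): V_th = V_DC · R2/(R1' + R2) = 3.86 × 22.2/(38.81 + 22.2) = 1.405 mV.
Zeroing V_DC shorts the top of R1' to ground, so R_th = R1' ‖ R2 = 14.12 Ω.

V_th ≈ 1.40 mV, R_th ≈ 14.1 Ω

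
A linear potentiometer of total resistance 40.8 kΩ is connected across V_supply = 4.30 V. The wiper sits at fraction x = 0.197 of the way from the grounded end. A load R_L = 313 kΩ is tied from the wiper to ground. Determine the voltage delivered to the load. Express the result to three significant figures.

V_out ≈ 0.830 V

Lower segment x·R_p = 8.038 kΩ; upper segment (1−x)·R_p = 32.76 kΩ.
Lower segment in parallel with the load: 8.038 ‖ 313 = 7.836 kΩ.
Loaded-divider output: V_out = 4.30 × 0.1930 = 0.8300 V.
(Unloaded: V_out = x·V_supply = 0.847 V.)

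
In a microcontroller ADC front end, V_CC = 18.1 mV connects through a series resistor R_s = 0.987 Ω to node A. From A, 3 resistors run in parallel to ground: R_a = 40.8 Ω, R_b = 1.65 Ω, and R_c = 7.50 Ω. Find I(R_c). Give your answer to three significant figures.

Parallel bank: R_p = 1/(1/40.8 + 1/1.65 + 1/7.50) = 1.309 Ω.
V_A = 18.1 × 1.309/2.296 = 10.32 mV.
Branch current I = V_A/R_c = 10.32/7.50 = 1.376 mA.

I ≈ 1.38 mA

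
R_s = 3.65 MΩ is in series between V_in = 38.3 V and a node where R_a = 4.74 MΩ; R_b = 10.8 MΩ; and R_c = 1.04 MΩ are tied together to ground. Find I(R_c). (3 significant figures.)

Parallel bank: R_p = 1/(1/4.74 + 1/10.8 + 1/1.04) = 0.7905 MΩ.
Node voltage V_A = V_in · R_p/(R_s + R_p) = 38.3 × 0.1780 = 6.818 V.
I(R_c) = V_A / R_c = 6.818/1.04 = 6.556 µA.

I ≈ 6.56 µA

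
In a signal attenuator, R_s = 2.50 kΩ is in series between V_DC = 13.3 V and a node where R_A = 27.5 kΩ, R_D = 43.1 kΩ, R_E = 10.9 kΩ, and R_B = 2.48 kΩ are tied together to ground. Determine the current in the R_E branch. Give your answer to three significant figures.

I ≈ 0.511 mA

Parallel bank: R_p = 1/(1/27.5 + 1/43.1 + 1/10.9 + 1/2.48) = 1.803 kΩ.
V_A = 13.3 × 1.803/4.303 = 5.573 V.
I(R_E) = V_A / R_E = 5.573/10.9 = 0.5113 mA.
(Equivalently: I_total = 3.091 mA, then current-divider fraction G_k/ΣG = 0.1654.)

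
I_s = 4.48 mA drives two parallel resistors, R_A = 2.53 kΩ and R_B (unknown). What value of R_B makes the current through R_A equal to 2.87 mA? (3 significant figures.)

R_B ≈ 4.51 kΩ

Two-branch current divider: I_A = I_s · R_B/(R_A + R_B).
With f = 0.6406, R_B = R_A · f/(1−f) = 2.53 × 1.783 = 4.510 kΩ.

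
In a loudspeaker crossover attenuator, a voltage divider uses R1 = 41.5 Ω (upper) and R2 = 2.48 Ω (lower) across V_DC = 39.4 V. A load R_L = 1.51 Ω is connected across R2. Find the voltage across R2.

First combine the lower leg with the load: R2 ‖ R_L = 0.9385 Ω.
Then V_out = V_DC · R2'/(R1 + R2') = 39.4 × 0.9385/42.44 = 0.8713 V.
(Unloaded it would be 2.22 V; the load pulls it down.)

V_out ≈ 0.871 V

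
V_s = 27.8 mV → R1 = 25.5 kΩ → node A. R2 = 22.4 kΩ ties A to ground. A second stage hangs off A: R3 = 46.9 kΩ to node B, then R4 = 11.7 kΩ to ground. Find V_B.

V_B ≈ 2.16 mV

Looking into the second stage from A: R3 + R4 = 58.60 kΩ appears in parallel with R2.
R2 ‖ (R3+R4) = 16.21 kΩ.
V_A = 27.8 × 16.21/(25.5 + 16.21) = 10.80 mV.
Then the unloaded second divider: V_B = V_A × R4/(R3+R4) = 10.80 × 0.1997 = 2.157 mV.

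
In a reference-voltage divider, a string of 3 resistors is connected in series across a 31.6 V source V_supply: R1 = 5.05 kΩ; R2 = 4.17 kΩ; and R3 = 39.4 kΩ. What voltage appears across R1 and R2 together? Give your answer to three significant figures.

Series total: ΣR = 5.05 + 4.17 + 39.4 = 48.62 kΩ.
R_{R1..R2} = 5.05 + 4.17 = 9.220 kΩ.
V = V_supply · R/ΣR = 31.6 × 0.1896 = 5.992 V.

V ≈ 5.99 V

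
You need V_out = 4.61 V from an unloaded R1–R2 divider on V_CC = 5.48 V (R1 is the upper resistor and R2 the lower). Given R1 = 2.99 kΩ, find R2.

V_out/V_CC = R2/(R1+R2) = 0.8412.
So R2 = R1 · V_out/(V_CC − V_out) = 2.99 × 4.61/(5.48 − 4.61) = 2.99 × 5.299 = 15.84 kΩ.

R2 ≈ 15.8 kΩ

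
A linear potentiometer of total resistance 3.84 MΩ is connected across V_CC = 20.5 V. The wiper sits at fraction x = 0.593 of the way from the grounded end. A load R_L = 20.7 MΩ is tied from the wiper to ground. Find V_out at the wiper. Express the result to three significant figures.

V_out ≈ 11.6 V

Split the track: R_lower = x·R_p = 2.277 MΩ, R_upper = (1−x)·R_p = 1.563 MΩ.
R_L loads the lower segment: effective lower R = 2.051 MΩ.
V_out = 20.5 × 2.051/(1.563 + 2.051) = 11.64 V.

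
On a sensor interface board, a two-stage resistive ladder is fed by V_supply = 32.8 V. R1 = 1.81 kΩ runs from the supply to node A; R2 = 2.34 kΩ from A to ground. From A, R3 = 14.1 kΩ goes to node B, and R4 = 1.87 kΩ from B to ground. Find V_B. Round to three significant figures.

V_B ≈ 2.04 V

Looking into the second stage from A: R3 + R4 = 15.97 kΩ appears in parallel with R2.
R2 ‖ (R3+R4) = 2.041 kΩ.
So V_A = 32.8 × 0.5300 = 17.38 V.
Then the unloaded second divider: V_B = V_A × R4/(R3+R4) = 17.38 × 0.1171 = 2.036 V.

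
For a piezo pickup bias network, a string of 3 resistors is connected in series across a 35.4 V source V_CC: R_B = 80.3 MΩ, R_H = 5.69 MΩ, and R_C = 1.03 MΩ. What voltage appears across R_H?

V ≈ 2.31 V

Series total: ΣR = 80.3 + 5.69 + 1.03 = 87.02 MΩ.
Voltage divider: V = V_CC · (5.690 / 87.02) = 35.4 × 0.06539 = 2.315 V.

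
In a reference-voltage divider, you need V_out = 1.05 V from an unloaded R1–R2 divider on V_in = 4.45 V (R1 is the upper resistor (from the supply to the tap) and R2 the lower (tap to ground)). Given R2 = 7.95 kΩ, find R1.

Required fraction k = V_out/V_in = 0.2360.
So R1 = R2 · (V_in/V_out − 1) = 7.95 × (4.45/1.05 − 1) = 7.95 × 3.238 = 25.74 kΩ.

R1 ≈ 25.7 kΩ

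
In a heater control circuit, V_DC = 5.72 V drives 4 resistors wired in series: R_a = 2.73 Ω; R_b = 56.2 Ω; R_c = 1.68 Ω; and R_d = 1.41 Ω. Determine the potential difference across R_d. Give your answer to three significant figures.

V ≈ 0.130 V

ΣR = 2.73 + 56.2 + 1.68 + 1.41 = 62.02 Ω.
Voltage divider: V = V_DC · (1.410 / 62.02) = 5.72 × 0.02273 = 0.1300 V.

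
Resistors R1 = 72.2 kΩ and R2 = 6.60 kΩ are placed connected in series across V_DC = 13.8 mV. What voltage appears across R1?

V ≈ 12.6 mV

ΣR = 72.2 + 6.60 = 78.80 kΩ.
V = V_DC · R/ΣR = 13.8 × 0.9162 = 12.64 mV.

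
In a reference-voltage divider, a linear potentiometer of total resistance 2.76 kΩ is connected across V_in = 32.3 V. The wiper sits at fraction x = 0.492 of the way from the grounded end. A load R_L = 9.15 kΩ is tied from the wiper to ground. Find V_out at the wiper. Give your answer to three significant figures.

Lower segment x·R_p = 1.358 kΩ; upper segment (1−x)·R_p = 1.402 kΩ.
Lower segment in parallel with the load: 1.358 ‖ 9.15 = 1.182 kΩ.
Then V_out = V_in · 1.182/(1.402 + 1.182) = 14.78 V.

V_out ≈ 14.8 V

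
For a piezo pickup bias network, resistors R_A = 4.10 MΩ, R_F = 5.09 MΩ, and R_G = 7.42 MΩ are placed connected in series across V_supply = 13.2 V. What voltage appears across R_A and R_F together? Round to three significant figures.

Total series resistance ΣR = 4.10 + 5.09 + 7.42 = 16.61 MΩ.
R_{R_A..R_F} = 4.10 + 5.09 = 9.190 MΩ.
V = V_supply · R/ΣR = 13.2 × 0.5533 = 7.303 V.

V ≈ 7.30 V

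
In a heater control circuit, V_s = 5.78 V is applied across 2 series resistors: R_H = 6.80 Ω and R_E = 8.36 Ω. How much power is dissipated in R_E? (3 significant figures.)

P ≈ 1.22 W

The common current is I = 5.78/15.16 = 0.3813 A.
P = I²R = 0.1454 × 8.36 = 1.215 W.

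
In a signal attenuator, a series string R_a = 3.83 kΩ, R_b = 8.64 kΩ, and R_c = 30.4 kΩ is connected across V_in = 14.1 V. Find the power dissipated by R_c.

P ≈ 3.29 mW

ΣR = 42.87 kΩ → I = 14.1/42.87 = 0.3289 mA.
P = I²R = 0.1082 × 30.4 = 3.289 mW.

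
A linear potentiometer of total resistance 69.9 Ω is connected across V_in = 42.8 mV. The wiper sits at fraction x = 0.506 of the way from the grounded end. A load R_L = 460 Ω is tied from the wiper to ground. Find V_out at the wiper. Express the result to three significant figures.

Lower segment x·R_p = 35.37 Ω; upper segment (1−x)·R_p = 34.53 Ω.
(x·R_p) ‖ R_L = 32.84 Ω.
Then V_out = V_in · 32.84/(34.53 + 32.84) = 20.86 mV.

V_out ≈ 20.9 mV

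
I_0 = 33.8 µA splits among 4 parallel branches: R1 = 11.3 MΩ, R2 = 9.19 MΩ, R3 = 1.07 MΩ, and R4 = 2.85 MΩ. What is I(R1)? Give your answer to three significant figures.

I ≈ 2.02 µA

Total conductance ΣG = 1/11.3 + 1/9.19 + 1/1.07 + 1/2.85 = 1.483 (units of 1/MΩ).
R1 takes the fraction G_k/ΣG = 0.08850/1.483 = 0.05968, so I = 33.8 × 0.05968 = 2.017 µA.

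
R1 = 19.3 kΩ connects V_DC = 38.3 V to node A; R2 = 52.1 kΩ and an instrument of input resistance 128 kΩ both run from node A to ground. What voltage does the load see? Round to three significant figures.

V_out ≈ 25.2 V

R2 ‖ R_L = (52.1 × 128)/(52.1 + 128) = 37.03 kΩ.
Now apply the divider: V_out = 38.3 × 0.6574 = 25.18 V.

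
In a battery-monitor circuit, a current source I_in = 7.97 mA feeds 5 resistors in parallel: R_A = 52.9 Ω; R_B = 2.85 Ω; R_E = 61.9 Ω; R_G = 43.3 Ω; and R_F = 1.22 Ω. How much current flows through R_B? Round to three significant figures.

I ≈ 2.28 mA

Conductances: ΣG = 1/52.9 + 1/2.85 + 1/61.9 + 1/43.3 + 1/1.22 = 1.229 (1/Ω).
Current divider: I(R_B) = I_in · G_k/ΣG = 7.97 × (0.3509/1.229) = 7.97 × 0.2856 = 2.276 mA.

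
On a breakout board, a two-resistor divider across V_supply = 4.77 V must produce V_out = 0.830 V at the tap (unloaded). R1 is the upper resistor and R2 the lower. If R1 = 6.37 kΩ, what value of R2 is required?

R2 ≈ 1.34 kΩ

Required fraction k = V_out/V_supply = 0.1740.
Rearranging, R2 = R1·k/(1−k) = 6.37 × 0.2107 = 1.342 kΩ.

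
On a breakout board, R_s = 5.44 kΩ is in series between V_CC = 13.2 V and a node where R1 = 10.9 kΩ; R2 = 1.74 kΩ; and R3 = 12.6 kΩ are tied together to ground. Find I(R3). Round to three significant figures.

I ≈ 0.207 mA

Parallel bank: R_p = 1/(1/10.9 + 1/1.74 + 1/12.6) = 1.341 kΩ.
V_A = 13.2 × 1.341/6.781 = 2.610 V.
I(R3) = V_A / R3 = 2.610/12.6 = 0.2072 mA.
(Check via current divider: I_total = 1.947 mA; share G_k/ΣG = 0.1064 → same result.)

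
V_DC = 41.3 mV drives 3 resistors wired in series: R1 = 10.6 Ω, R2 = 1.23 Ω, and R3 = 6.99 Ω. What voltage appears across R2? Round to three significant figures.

V ≈ 2.70 mV

Series total: ΣR = 10.6 + 1.23 + 6.99 = 18.82 Ω.
By the voltage-divider rule, V = 41.3 × 1.230/18.82 = 2.699 mV.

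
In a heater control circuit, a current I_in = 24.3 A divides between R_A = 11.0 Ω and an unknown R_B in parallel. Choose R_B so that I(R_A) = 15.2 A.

R_B ≈ 18.4 Ω

In a two-way split, I_A/I_in = R_B/(R_A + R_B).
With f = 0.6255, R_B = R_A · f/(1−f) = 11.0 × 1.670 = 18.37 Ω.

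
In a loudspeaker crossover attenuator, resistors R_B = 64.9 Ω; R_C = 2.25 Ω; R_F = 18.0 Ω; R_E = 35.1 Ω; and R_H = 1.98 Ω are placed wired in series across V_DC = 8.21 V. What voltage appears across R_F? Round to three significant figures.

V ≈ 1.21 V

ΣR = 64.9 + 2.25 + 18.0 + 35.1 + 1.98 = 122.2 Ω.
Voltage divider: V = V_DC · (18.00 / 122.2) = 8.21 × 0.1473 = 1.209 V.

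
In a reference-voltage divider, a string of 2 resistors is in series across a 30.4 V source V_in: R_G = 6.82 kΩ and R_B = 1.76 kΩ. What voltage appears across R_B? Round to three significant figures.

V ≈ 6.24 V

Series total: ΣR = 6.82 + 1.76 = 8.580 kΩ.
V = V_in · R/ΣR = 30.4 × 0.2051 = 6.236 V.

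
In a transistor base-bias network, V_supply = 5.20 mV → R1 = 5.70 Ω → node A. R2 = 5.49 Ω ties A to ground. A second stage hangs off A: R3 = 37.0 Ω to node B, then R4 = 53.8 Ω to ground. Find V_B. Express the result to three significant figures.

V_B ≈ 1.47 mV

Node A sees R2 in parallel with the series input of stage 2, R3 + R4 = 90.80 Ω.
Effective lower resistance at A: R2 ‖ 90.80 = 5.177 Ω.
First divider: V_A = V_supply · 5.177/(5.70 + 5.177) = 2.475 mV.
V_B = V_A × 0.5925 = 1.466 mV.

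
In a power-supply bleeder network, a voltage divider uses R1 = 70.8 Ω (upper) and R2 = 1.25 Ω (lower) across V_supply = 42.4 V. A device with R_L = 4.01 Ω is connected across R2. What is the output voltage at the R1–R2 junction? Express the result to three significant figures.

V_out ≈ 0.563 V

R2 ‖ R_L = (1.25 × 4.01)/(1.25 + 4.01) = 0.9529 Ω.
Now apply the divider: V_out = 42.4 × 0.01328 = 0.5631 V.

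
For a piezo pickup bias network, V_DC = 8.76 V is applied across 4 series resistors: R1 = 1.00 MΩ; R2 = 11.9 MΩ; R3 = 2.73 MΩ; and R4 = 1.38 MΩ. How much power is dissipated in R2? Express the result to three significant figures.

P ≈ 3.16 µW

The common current is I = 8.76/17.01 = 0.5150 µA.
P(R2) = I²·R2 = (0.5150)² × 11.9 = 3.156 µW.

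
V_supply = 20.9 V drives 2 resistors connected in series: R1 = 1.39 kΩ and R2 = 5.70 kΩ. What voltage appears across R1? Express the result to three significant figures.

V ≈ 4.10 V

Series total: ΣR = 1.39 + 5.70 = 7.090 kΩ.
By the voltage-divider rule, V = 20.9 × 1.390/7.090 = 4.097 V.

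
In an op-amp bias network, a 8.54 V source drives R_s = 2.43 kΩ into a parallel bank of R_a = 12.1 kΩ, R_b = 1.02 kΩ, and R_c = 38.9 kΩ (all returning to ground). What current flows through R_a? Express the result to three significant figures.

I ≈ 0.194 mA

Combine the parallel branches: R_p = (1/12.1 + 1/1.02 + 1/38.9)⁻¹ = 0.9185 kΩ.
V_A by voltage divider: V_A = 8.54 × 0.9185/(2.43 + 0.9185) = 2.343 V.
I(R_a) = V_A / R_a = 2.343/12.1 = 0.1936 mA.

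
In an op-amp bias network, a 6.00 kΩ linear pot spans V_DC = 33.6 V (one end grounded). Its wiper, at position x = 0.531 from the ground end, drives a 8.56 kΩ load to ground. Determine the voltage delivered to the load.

V_out ≈ 15.2 V

Split the track: R_lower = x·R_p = 3.186 kΩ, R_upper = (1−x)·R_p = 2.814 kΩ.
Lower segment in parallel with the load: 3.186 ‖ 8.56 = 2.322 kΩ.
V_out = 33.6 × 2.322/(2.814 + 2.322) = 15.19 V.
(Unloaded: V_out = x·V_DC = 17.8 V.)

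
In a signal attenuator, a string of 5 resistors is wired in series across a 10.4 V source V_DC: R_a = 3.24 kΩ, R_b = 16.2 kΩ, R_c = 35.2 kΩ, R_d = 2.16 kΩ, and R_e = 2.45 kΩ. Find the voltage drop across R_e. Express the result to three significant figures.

Series total: ΣR = 3.24 + 16.2 + 35.2 + 2.16 + 2.45 = 59.25 kΩ.
V = V_DC · R/ΣR = 10.4 × 0.04135 = 0.4300 V.

V ≈ 0.430 V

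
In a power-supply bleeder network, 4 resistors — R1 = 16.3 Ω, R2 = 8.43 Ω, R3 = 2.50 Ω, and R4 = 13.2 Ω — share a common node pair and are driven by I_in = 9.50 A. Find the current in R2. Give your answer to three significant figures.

I ≈ 1.72 A

Conductances: ΣG = 1/16.3 + 1/8.43 + 1/2.50 + 1/13.2 = 0.6557 (1/Ω).
R2 takes the fraction G_k/ΣG = 0.1186/0.6557 = 0.1809, so I = 9.50 × 0.1809 = 1.719 A.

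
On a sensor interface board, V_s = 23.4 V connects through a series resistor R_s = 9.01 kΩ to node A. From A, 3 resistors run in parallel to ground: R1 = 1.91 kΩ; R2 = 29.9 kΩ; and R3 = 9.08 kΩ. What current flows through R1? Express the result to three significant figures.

Parallel bank: R_p = 1/(1/1.91 + 1/29.9 + 1/9.08) = 1.499 kΩ.
V_A = 23.4 × 1.499/10.51 = 3.338 V.
Branch current I = V_A/R1 = 3.338/1.91 = 1.747 mA.
(Equivalently: I_total = 2.227 mA, then current-divider fraction G_k/ΣG = 0.7848.)

I ≈ 1.75 mA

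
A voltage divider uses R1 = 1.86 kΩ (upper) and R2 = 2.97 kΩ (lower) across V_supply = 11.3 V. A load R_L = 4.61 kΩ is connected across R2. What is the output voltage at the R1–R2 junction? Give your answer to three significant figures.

R2 ‖ R_L = (2.97 × 4.61)/(2.97 + 4.61) = 1.806 kΩ.
Now apply the divider: V_out = 11.3 × 0.4927 = 5.567 V.

V_out ≈ 5.57 V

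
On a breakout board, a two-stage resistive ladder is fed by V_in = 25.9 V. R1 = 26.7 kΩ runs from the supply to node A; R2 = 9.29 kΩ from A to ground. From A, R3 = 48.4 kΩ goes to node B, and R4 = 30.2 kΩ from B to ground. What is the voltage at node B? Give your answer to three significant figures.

V_B ≈ 2.36 V

The second stage (R3 + R4 = 78.60 kΩ) loads node A in parallel with R2.
Effective lower resistance at A: R2 ‖ 78.60 = 8.308 kΩ.
First divider: V_A = V_in · 8.308/(26.7 + 8.308) = 6.147 V.
Stage 2 is unloaded, so V_B = V_A · R4/(R3+R4) = 6.147 × 30.2/78.60 = 2.362 V.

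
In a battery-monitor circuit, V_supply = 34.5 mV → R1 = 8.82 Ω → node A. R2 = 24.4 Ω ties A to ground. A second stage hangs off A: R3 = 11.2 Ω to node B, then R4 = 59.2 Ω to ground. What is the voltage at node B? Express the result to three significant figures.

V_B ≈ 19.5 mV

The second stage (R3 + R4 = 70.40 Ω) loads node A in parallel with R2.
R2 ‖ (R3+R4) = 18.12 Ω.
First divider: V_A = V_supply · 18.12/(8.82 + 18.12) = 23.20 mV.
V_B = V_A × 0.8409 = 19.51 mV.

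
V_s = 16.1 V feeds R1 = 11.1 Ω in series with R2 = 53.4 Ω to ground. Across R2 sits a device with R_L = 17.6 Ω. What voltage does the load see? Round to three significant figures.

V_out ≈ 8.76 V

First combine the lower leg with the load: R2 ‖ R_L = 13.24 Ω.
Then V_out = V_s · R2'/(R1 + R2') = 16.1 × 13.24/24.34 = 8.757 V.
(Unloaded it would be 13.3 V; the load pulls it down.)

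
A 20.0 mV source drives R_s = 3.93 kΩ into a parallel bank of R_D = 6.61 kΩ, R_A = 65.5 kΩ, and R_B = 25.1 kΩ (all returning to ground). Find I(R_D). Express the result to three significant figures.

Equivalent of the parallel group: R_p = 4.845 kΩ.
V_A by voltage divider: V_A = 20.0 × 4.845/(3.93 + 4.845) = 11.04 mV.
Branch current I = V_A/R_D = 11.04/6.61 = 1.671 µA.

I ≈ 1.67 µA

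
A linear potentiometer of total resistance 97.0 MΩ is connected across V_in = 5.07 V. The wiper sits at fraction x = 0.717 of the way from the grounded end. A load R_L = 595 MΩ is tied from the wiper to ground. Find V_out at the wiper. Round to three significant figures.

The pot divides into 27.45 MΩ above the wiper and 69.55 MΩ below.
R_L loads the lower segment: effective lower R = 62.27 MΩ.
V_out = 5.07 × 62.27/(27.45 + 62.27) = 3.519 V.

V_out ≈ 3.52 V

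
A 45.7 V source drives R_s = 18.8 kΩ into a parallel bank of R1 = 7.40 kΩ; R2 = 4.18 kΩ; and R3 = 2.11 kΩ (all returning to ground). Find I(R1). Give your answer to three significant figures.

I ≈ 0.364 mA

Parallel bank: R_p = 1/(1/7.40 + 1/4.18 + 1/2.11) = 1.179 kΩ.
Node voltage V_A = V_supply · R_p/(R_s + R_p) = 45.7 × 0.05900 = 2.696 V.
Branch current I = V_A/R1 = 2.696/7.40 = 0.3644 mA.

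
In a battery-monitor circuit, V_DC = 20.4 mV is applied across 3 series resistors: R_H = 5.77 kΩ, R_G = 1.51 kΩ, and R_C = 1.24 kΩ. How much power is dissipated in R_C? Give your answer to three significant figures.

Series current I = V_DC/ΣR = 20.4/8.520 = 2.394 µA.
P(R_C) = I²·R_C = (2.394)² × 1.24 = 7.109 nW.

P ≈ 7.11 nW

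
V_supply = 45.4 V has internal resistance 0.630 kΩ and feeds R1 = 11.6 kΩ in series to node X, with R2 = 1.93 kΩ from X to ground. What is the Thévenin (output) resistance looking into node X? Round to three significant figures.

R1' = 0.630 + 11.6 = 12.23 kΩ (source resistance + R1).
Zeroing V_supply shorts the top of R1' to ground, so R_th = R1' ‖ R2 = 1.667 kΩ.

R_th ≈ 1.67 kΩ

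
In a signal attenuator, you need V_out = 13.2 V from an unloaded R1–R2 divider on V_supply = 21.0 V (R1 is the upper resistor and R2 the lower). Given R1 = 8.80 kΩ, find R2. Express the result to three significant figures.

Required fraction k = V_out/V_supply = 0.6286.
R2 = R1 · 0.6286/(1 − 0.6286) = 14.89 kΩ.

R2 ≈ 14.9 kΩ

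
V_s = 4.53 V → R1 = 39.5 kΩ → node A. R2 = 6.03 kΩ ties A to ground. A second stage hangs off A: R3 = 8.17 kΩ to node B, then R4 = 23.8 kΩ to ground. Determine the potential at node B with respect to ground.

V_B ≈ 0.384 V

Node A sees R2 in parallel with the series input of stage 2, R3 + R4 = 31.97 kΩ.
Effective lower resistance at A: R2 ‖ 31.97 = 5.073 kΩ.
So V_A = 4.53 × 0.1138 = 0.5156 V.
Then the unloaded second divider: V_B = V_A × R4/(R3+R4) = 0.5156 × 0.7444 = 0.3838 V.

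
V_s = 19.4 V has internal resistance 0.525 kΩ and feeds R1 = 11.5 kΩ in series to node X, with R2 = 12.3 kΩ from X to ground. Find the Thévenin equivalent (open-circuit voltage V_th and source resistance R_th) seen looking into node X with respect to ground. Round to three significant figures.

R1' = 0.525 + 11.5 = 12.03 kΩ (source resistance + R1).
V_th is the unloaded tap voltage: V_s · R2/(R1'+R2) = 19.4 × 0.5057 = 9.810 V.
Zeroing V_s shorts the top of R1' to ground, so R_th = R1' ‖ R2 = 6.080 kΩ.

V_th ≈ 9.81 V, R_th ≈ 6.08 kΩ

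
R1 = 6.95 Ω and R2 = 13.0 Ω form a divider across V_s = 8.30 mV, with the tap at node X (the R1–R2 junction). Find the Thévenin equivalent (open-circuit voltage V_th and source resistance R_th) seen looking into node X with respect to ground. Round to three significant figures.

Open-circuit (no load on X): V_th = V_s · R2/(R1 + R2) = 8.30 × 13.0/(6.950 + 13.0) = 5.409 mV.
Zeroing V_s shorts the top of R1 to ground, so R_th = R1 ‖ R2 = 4.529 Ω.

V_th ≈ 5.41 mV, R_th ≈ 4.53 Ω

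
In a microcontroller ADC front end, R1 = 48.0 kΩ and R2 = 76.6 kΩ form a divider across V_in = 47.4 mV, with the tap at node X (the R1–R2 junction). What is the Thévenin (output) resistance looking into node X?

With V_in suppressed (replaced by a short), R_th = R1 ‖ R2 = (48.00 × 76.6)/(48.00 + 76.6) = 29.51 kΩ.

R_th ≈ 29.5 kΩ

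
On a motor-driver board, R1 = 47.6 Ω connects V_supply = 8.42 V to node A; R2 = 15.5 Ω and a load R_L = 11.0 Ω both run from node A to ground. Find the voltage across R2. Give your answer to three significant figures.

V_out ≈ 1.00 V

R2 ‖ R_L = (15.5 × 11.0)/(15.5 + 11.0) = 6.434 Ω.
Voltage divider with the loaded lower leg: V_out = 8.42 × 6.434/(47.6 + 6.434) = 8.42 × 0.1191 = 1.003 V.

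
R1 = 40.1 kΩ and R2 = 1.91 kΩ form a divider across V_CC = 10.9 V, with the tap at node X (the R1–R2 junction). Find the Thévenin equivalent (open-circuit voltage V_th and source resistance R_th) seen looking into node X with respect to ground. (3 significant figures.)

With X open, the divider is unloaded: V_th = 10.9 × 1.91/42.01 = 0.4956 V.
Zeroing V_CC shorts the top of R1 to ground, so R_th = R1 ‖ R2 = 1.823 kΩ.

V_th ≈ 0.496 V, R_th ≈ 1.82 kΩ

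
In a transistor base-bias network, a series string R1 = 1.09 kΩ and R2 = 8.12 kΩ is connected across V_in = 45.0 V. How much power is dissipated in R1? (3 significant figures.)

P ≈ 26.0 mW

The common current is I = 45.0/9.210 = 4.886 mA.
P(R1) = I²·R1 = (4.886)² × 1.09 = 26.02 mW.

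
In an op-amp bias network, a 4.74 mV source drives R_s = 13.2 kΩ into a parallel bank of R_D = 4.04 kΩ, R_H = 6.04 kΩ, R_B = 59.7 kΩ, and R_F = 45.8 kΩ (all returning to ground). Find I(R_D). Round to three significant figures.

Combine the parallel branches: R_p = (1/4.04 + 1/6.04 + 1/59.7 + 1/45.8)⁻¹ = 2.214 kΩ.
V_A by voltage divider: V_A = 4.74 × 2.214/(13.2 + 2.214) = 0.6808 mV.
Branch current I = V_A/R_D = 0.6808/4.04 = 0.1685 µA.
(Check via current divider: I_total = 0.3075 µA; share G_k/ΣG = 0.5480 → same result.)

I ≈ 0.169 µA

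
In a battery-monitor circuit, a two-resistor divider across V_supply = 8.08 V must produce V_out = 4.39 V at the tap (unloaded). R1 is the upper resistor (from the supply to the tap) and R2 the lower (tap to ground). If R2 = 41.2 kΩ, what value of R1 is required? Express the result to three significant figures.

Required fraction k = V_out/V_supply = 0.5433.
So R1 = R2 · (V_supply/V_out − 1) = 41.2 × (8.08/4.39 − 1) = 41.2 × 0.8405 = 34.63 kΩ.

R1 ≈ 34.6 kΩ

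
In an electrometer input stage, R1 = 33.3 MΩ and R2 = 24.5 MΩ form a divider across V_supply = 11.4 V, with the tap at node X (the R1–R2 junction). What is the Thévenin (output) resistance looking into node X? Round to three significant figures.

Looking into X with the source shorted: R_th = R1·R2/(R1+R2) = 33.30 × 24.5/57.80 = 14.12 MΩ.

R_th ≈ 14.1 MΩ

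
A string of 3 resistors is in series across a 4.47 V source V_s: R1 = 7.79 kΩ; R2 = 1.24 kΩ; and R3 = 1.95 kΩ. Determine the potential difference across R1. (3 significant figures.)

V ≈ 3.17 V

Series total: ΣR = 7.79 + 1.24 + 1.95 = 10.98 kΩ.
Voltage divider: V = V_s · (7.790 / 10.98) = 4.47 × 0.7095 = 3.171 V.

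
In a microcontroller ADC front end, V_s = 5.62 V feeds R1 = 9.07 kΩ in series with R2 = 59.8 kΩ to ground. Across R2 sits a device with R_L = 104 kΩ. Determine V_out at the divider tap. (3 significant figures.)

V_out ≈ 4.54 V

R2 ‖ R_L = (59.8 × 104)/(59.8 + 104) = 37.97 kΩ.
Then V_out = V_s · R2'/(R1 + R2') = 5.62 × 37.97/47.04 = 4.536 V.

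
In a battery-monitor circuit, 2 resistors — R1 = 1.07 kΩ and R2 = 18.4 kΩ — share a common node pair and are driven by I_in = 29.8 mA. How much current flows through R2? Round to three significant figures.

I ≈ 1.64 mA

For two parallel branches, I_k = I_in · (other R)/(sum of R).
So I = 29.8 × 1.07/19.47 = 1.638 mA.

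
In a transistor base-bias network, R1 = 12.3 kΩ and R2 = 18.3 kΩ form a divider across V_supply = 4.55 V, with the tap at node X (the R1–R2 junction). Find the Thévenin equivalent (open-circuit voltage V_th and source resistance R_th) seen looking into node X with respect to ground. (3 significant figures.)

V_th ≈ 2.72 V, R_th ≈ 7.36 kΩ

V_th is the unloaded tap voltage: V_supply · R2/(R1+R2) = 4.55 × 0.5980 = 2.721 V.
With V_supply suppressed (replaced by a short), R_th = R1 ‖ R2 = (12.30 × 18.3)/(12.30 + 18.3) = 7.356 kΩ.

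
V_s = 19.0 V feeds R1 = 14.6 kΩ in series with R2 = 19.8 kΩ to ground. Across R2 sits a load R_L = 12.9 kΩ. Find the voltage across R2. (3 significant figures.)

V_out ≈ 6.62 V

First combine the lower leg with the load: R2 ‖ R_L = 7.811 kΩ.
Voltage divider with the loaded lower leg: V_out = 19.0 × 7.811/(14.6 + 7.811) = 19.0 × 0.3485 = 6.622 V.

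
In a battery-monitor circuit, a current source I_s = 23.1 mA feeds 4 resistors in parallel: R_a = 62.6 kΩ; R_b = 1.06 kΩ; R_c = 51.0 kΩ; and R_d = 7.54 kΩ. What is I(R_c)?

I ≈ 0.407 mA

Total conductance ΣG = 1/62.6 + 1/1.06 + 1/51.0 + 1/7.54 = 1.112 (units of 1/kΩ).
R_c takes the fraction G_k/ΣG = 0.01961/1.112 = 0.01764, so I = 23.1 × 0.01764 = 0.4075 mA.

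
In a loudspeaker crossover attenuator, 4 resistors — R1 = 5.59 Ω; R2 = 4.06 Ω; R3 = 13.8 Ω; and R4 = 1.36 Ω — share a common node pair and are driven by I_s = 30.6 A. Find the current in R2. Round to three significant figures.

Conductances: ΣG = 1/5.59 + 1/4.06 + 1/13.8 + 1/1.36 = 1.233 (1/Ω).
R2 takes the fraction G_k/ΣG = 0.2463/1.233 = 0.1998, so I = 30.6 × 0.1998 = 6.113 A.

I ≈ 6.11 A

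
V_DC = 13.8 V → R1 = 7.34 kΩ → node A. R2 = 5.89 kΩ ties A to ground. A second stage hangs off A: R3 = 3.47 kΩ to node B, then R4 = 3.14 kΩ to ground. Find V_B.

V_B ≈ 1.95 V

The second stage (R3 + R4 = 6.610 kΩ) loads node A in parallel with R2.
R2 ‖ (R3+R4) = 3.115 kΩ.
V_A = 13.8 × 3.115/(7.34 + 3.115) = 4.111 V.
Stage 2 is unloaded, so V_B = V_A · R4/(R3+R4) = 4.111 × 3.14/6.610 = 1.953 V.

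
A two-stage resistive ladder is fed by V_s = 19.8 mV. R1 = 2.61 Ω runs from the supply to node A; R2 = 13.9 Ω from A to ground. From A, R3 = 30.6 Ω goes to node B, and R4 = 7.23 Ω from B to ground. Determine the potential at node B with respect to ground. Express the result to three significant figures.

Node A sees R2 in parallel with the series input of stage 2, R3 + R4 = 37.83 Ω.
R2 ‖ (R3+R4) = 10.17 Ω.
V_A = 19.8 × 10.17/(2.61 + 10.17) = 15.75 mV.
V_B = V_A × 0.1911 = 3.011 mV.

V_B ≈ 3.01 mV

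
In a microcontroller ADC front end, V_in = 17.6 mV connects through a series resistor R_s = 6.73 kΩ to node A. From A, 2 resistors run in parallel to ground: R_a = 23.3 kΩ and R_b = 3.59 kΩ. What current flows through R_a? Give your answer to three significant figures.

Equivalent of the parallel group: R_p = 3.111 kΩ.
V_A = 17.6 × 3.111/9.841 = 5.563 mV.
Branch current I = V_A/R_a = 5.563/23.3 = 0.2388 µA.

I ≈ 0.239 µA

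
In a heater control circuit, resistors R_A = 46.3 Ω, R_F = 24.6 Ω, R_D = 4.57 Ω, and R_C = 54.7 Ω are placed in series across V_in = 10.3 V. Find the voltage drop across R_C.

V ≈ 4.33 V

Series total: ΣR = 46.3 + 24.6 + 4.57 + 54.7 = 130.2 Ω.
Voltage divider: V = V_in · (54.70 / 130.2) = 10.3 × 0.4202 = 4.328 V.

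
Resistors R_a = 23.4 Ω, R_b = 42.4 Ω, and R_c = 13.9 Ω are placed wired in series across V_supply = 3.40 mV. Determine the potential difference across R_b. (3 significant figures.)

V ≈ 1.81 mV

Total series resistance ΣR = 23.4 + 42.4 + 13.9 = 79.70 Ω.
By the voltage-divider rule, V = 3.40 × 42.40/79.70 = 1.809 mV.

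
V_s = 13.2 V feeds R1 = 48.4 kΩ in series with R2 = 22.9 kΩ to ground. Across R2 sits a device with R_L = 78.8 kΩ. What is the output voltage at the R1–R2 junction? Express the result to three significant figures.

First combine the lower leg with the load: R2 ‖ R_L = 17.74 kΩ.
Now apply the divider: V_out = 13.2 × 0.2683 = 3.541 V.
(Unloaded it would be 4.24 V; the load pulls it down.)

V_out ≈ 3.54 V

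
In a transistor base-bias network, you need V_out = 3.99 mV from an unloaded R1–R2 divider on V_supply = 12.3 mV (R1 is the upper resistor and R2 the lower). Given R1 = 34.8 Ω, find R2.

Required fraction k = V_out/V_supply = 0.3244.
Rearranging, R2 = R1·k/(1−k) = 34.8 × 0.4801 = 16.71 Ω.

R2 ≈ 16.7 Ω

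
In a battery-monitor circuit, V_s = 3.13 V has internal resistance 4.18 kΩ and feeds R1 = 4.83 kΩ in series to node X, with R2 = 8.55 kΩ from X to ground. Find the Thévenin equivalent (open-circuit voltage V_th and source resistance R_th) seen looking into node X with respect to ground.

V_th ≈ 1.52 V, R_th ≈ 4.39 kΩ

R1' = 4.18 + 4.83 = 9.010 kΩ (source resistance + R1).
V_th is the unloaded tap voltage: V_s · R2/(R1'+R2) = 3.13 × 0.4869 = 1.524 V.
Zeroing V_s shorts the top of R1' to ground, so R_th = R1' ‖ R2 = 4.387 kΩ.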